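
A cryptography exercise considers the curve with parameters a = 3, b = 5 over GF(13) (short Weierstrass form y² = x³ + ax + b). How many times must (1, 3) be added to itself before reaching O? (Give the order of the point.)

2P: tangent at (1, 3): λ = (3·1² + 3)/(2·3) ≡ 6/6. 6⁻¹ ≡ 11 (mod 13) since 6·11 = 66 ≡ 1, so λ ≡ 6·11 ≡ 1.
  x = λ² - 1 - 1 = 1 - 2 ≡ 12; y = λ·(1 - 12) - 3 ≡ 12. → (12, 12)
3P: (12, 12) + (1, 3). λ = (3 - 12)/(1 - 12) ≡ 4/2 mod 13. 2⁻¹ ≡ 7 (mod 13), so λ ≡ 2.
  x = λ² - 12 - 1 = 4 - 13 ≡ 4; y = λ·(12 - 4) - 12 ≡ 4. → (4, 4)
4P: (4, 4) + (1, 3). λ = (3 - 4)/(1 - 4) ≡ 12/10 mod 13. 10⁻¹ ≡ 4 (mod 13), so λ ≡ 9.
  x = λ² - 4 - 1 = 81 - 5 ≡ 11; y = λ·(4 - 11) - 4 ≡ 11. → (11, 11)
5P: (11, 11) + (1, 3). λ = (3 - 11)/(1 - 11) ≡ 5/3 mod 13. 3⁻¹ ≡ 9 (mod 13) since 3·9 = 27 ≡ 1, so λ ≡ 6.
  x = λ² - 11 - 1 = 36 - 12 ≡ 11; y = λ·(11 - 11) - 11 ≡ 2. → (11, 2)
6P: (11, 2) + (1, 3). λ = (3 - 2)/(1 - 11) ≡ 1/3 mod 13. 3⁻¹ ≡ 9 (mod 13), so λ ≡ 9.
  x = λ² - 11 - 1 = 81 - 12 ≡ 4; y = λ·(11 - 4) - 2 ≡ 9. → (4, 9)
7P: (4, 9) + (1, 3). λ = (3 - 9)/(1 - 4) ≡ 7/10 mod 13. 10⁻¹ ≡ 4 (mod 13) since 10·4 = 40 ≡ 1, so λ ≡ 2.
  x = λ² - 4 - 1 = 4 - 5 ≡ 12; y = λ·(4 - 12) - 9 ≡ 1. → (12, 1)
8P: (12, 1) + (1, 3). λ = (3 - 1)/(1 - 12) ≡ 2/2 mod 13. 2⁻¹ ≡ 7 (mod 13) since 2·7 = 14 ≡ 1, so λ ≡ 1.
  x = λ² - 12 - 1 = 1 - 13 ≡ 1; y = λ·(12 - 1) - 1 ≡ 10. → (1, 10)
9P: (1, 10) + (1, 3): same x and y₁ ≡ -y₂, so the sum is O.
9P = O, so the order is 9.

9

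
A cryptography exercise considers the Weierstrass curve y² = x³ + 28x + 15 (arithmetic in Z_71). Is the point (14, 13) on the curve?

yes

y² = 13² ≡ 27; x³ + 28x + 15 = 3151 ≡ 27 (mod 71). 27 = 27.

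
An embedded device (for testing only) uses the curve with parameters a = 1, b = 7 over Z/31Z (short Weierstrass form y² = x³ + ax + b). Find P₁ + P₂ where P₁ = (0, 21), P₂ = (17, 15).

(0, 21) + (17, 15). λ = (15 - 21)/(17 - 0) ≡ 25/17 mod 31. 17⁻¹ ≡ 11 (mod 31) since 17·11 = 187 ≡ 1, so λ ≡ 27.
  x = λ² - 0 - 17 = 729 - 17 ≡ 30; y = λ·(0 - 30) - 21 ≡ 6. → (30, 6)

(30, 6)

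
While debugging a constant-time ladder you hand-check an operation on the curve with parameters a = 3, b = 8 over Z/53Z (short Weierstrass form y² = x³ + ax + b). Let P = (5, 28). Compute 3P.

(11, 10)

Repeated addition: build up to 3P.
2P: tangent at (5, 28): λ = (3·5² + 3)/(2·28) ≡ 25/3. 3⁻¹ ≡ 18 (mod 53), so λ ≡ 25·18 ≡ 26.
  x = λ² - 5 - 5 = 676 - 10 ≡ 30; y = λ·(5 - 30) - 28 ≡ 11. → (30, 11)
3P: (30, 11) + (5, 28). λ = (28 - 11)/(5 - 30) ≡ 17/28 mod 53. 28⁻¹ ≡ 36 (mod 53) since 28·36 = 1008 ≡ 1, so λ ≡ 29.
  x = λ² - 30 - 5 = 841 - 35 ≡ 11; y = λ·(30 - 11) - 11 ≡ 10. → (11, 10)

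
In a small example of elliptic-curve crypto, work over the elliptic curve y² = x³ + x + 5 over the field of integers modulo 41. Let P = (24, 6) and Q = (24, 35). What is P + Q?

The two points share x = 24 and their y-coordinates satisfy 6 + 35 ≡ 0 (mod 41), so they are inverses. Their sum is the point at infinity.

O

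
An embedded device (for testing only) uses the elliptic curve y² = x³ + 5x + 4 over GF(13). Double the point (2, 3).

(8, 6)

tangent at (2, 3): λ = (3·2² + 5)/(2·3) ≡ 4/6. 6⁻¹ ≡ 11 (mod 13) since 6·11 = 66 ≡ 1, so λ ≡ 4·11 ≡ 5.
  x = λ² - 2 - 2 = 25 - 4 ≡ 8; y = λ·(2 - 8) - 3 ≡ 6. → (8, 6)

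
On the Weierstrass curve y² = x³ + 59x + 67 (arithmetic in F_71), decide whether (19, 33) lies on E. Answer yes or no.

y² = 33² ≡ 24; x³ + 59x + 67 = 8047 ≡ 24 (mod 71). 24 = 24.

yes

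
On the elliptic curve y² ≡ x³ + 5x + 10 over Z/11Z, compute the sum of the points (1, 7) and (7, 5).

(8, 10)

(1, 7) + (7, 5). λ = (5 - 7)/(7 - 1) ≡ 9/6 mod 11. 6⁻¹ ≡ 2 (mod 11) since 6·2 = 12 ≡ 1, so λ ≡ 7.
  x = λ² - 1 - 7 = 49 - 8 ≡ 8; y = λ·(1 - 8) - 7 ≡ 10. → (8, 10)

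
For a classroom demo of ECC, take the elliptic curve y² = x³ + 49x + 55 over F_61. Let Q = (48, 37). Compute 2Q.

tangent at (48, 37): λ = (3·48² + 49)/(2·37) ≡ 7/13. 13⁻¹ ≡ 47 (mod 61) since 13·47 = 611 ≡ 1, so λ ≡ 7·47 ≡ 24.
  x = λ² - 48 - 48 = 576 - 96 ≡ 53; y = λ·(48 - 53) - 37 ≡ 26. → (53, 26)

(53, 26)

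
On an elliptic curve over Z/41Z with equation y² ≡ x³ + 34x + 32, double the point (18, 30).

tangent at (18, 30): λ = (3·18² + 34)/(2·30) ≡ 22/19. 19⁻¹ ≡ 13 (mod 41), so λ ≡ 22·13 ≡ 40.
  x = λ² - 18 - 18 = 1600 - 36 ≡ 6; y = λ·(18 - 6) - 30 ≡ 40. → (6, 40)

(6, 40)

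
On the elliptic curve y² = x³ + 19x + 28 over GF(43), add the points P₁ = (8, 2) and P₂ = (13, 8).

(8, 2) + (13, 8). λ = (8 - 2)/(13 - 8) ≡ 6/5 mod 43. 5⁻¹ ≡ 26 (mod 43), so λ ≡ 27.
  x = λ² - 8 - 13 = 729 - 21 ≡ 20; y = λ·(8 - 20) - 2 ≡ 18. → (20, 18)

(20, 18)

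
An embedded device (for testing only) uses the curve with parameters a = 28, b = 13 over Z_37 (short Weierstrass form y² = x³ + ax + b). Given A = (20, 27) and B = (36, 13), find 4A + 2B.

First 4A:
Repeated addition: build up to 4A.
2A: tangent at (20, 27): λ = (3·20² + 28)/(2·27) ≡ 7/17. 17⁻¹ ≡ 24 (mod 37), so λ ≡ 7·24 ≡ 20.
  x = λ² - 20 - 20 = 400 - 40 ≡ 27; y = λ·(20 - 27) - 27 ≡ 18. → (27, 18)
3A: (27, 18) + (20, 27). λ = (27 - 18)/(20 - 27) ≡ 9/30 mod 37. 30⁻¹ ≡ 21 (mod 37) since 30·21 = 630 ≡ 1, so λ ≡ 4.
  x = λ² - 27 - 20 = 16 - 47 ≡ 6; y = λ·(27 - 6) - 18 ≡ 29. → (6, 29)
4A: (6, 29) + (20, 27). λ = (27 - 29)/(20 - 6) ≡ 35/14 mod 37. 14⁻¹ ≡ 8 (mod 37) since 14·8 = 112 ≡ 1, so λ ≡ 21.
  x = λ² - 6 - 20 = 441 - 26 ≡ 8; y = λ·(6 - 8) - 29 ≡ 3. → (8, 3)
4A = (8, 3).
Next 2B:
Repeated addition: build up to 2B.
2B: tangent at (36, 13): λ = (3·36² + 28)/(2·13) ≡ 31/26. 26⁻¹ ≡ 10 (mod 37), so λ ≡ 31·10 ≡ 14.
  x = λ² - 36 - 36 = 196 - 72 ≡ 13; y = λ·(36 - 13) - 13 ≡ 13. → (13, 13)
2B = (13, 13).
Finally 4A + 2B:
(8, 3) + (13, 13). λ = (13 - 3)/(13 - 8) ≡ 10/5 mod 37. 5⁻¹ ≡ 15 (mod 37), so λ ≡ 2.
  x = λ² - 8 - 13 = 4 - 21 ≡ 20; y = λ·(8 - 20) - 3 ≡ 10. → (20, 10)

(20, 10)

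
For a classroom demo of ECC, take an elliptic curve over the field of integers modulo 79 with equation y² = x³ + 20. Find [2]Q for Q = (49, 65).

tangent at (49, 65): λ = (3·49² + 0)/(2·65) ≡ 14/51. 51⁻¹ ≡ 31 (mod 79), so λ ≡ 14·31 ≡ 39.
  x = λ² - 49 - 49 = 1521 - 98 ≡ 1; y = λ·(49 - 1) - 65 ≡ 69. → (1, 69)

(1, 69)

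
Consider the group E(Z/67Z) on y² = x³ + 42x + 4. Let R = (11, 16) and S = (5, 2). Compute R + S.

(11, 16) + (5, 2). λ = (2 - 16)/(5 - 11) ≡ 53/61 mod 67. 61⁻¹ ≡ 11 (mod 67), so λ ≡ 47.
  x = λ² - 11 - 5 = 2209 - 16 ≡ 49; y = λ·(11 - 49) - 16 ≡ 7. → (49, 7)

(49, 7)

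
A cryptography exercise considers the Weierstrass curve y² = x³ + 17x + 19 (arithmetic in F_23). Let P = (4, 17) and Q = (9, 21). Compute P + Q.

(4, 17) + (9, 21). λ = (21 - 17)/(9 - 4) ≡ 4/5 mod 23. 5⁻¹ ≡ 14 (mod 23) since 5·14 = 70 ≡ 1, so λ ≡ 10.
  x = λ² - 4 - 9 = 100 - 13 ≡ 18; y = λ·(4 - 18) - 17 ≡ 4. → (18, 4)

(18, 4)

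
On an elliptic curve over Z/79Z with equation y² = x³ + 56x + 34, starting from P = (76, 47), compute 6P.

Double-and-add on 6 = (110)₂. Start with P = (76, 47) for the leading 1-bit.
double: tangent at (76, 47): λ = (3·76² + 56)/(2·47) ≡ 4/15. 15⁻¹ ≡ 58 (mod 79), so λ ≡ 4·58 ≡ 74.
  x = λ² - 76 - 76 = 5476 - 152 ≡ 31; y = λ·(76 - 31) - 47 ≡ 44. → (31, 44)
add P: (31, 44) + (76, 47). λ = (47 - 44)/(76 - 31) ≡ 3/45 mod 79. 45⁻¹ ≡ 72 (mod 79), so λ ≡ 58.
  x = λ² - 31 - 76 = 3364 - 107 ≡ 18; y = λ·(31 - 18) - 44 ≡ 78. → (18, 78)
double: tangent at (18, 78): λ = (3·18² + 56)/(2·78) ≡ 1/77. 77⁻¹ ≡ 39 (mod 79), so λ ≡ 1·39 ≡ 39.
  x = λ² - 18 - 18 = 1521 - 36 ≡ 63; y = λ·(18 - 63) - 78 ≡ 63. → (63, 63)

(63, 63)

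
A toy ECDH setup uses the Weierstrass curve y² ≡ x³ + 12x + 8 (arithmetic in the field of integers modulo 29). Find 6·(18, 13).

Write P = (18, 13).
Double-and-add on 6 = (110)₂. Start with P = (18, 13) for the leading 1-bit.
double: tangent at (18, 13): λ = (3·18² + 12)/(2·13) ≡ 27/26. 26⁻¹ ≡ 19 (mod 29) since 26·19 = 494 ≡ 1, so λ ≡ 27·19 ≡ 20.
  x = λ² - 18 - 18 = 400 - 36 ≡ 16; y = λ·(18 - 16) - 13 ≡ 27. → (16, 27)
add P: (16, 27) + (18, 13). λ = (13 - 27)/(18 - 16) ≡ 15/2 mod 29. 2⁻¹ ≡ 15 (mod 29) since 2·15 = 30 ≡ 1, so λ ≡ 22.
  x = λ² - 16 - 18 = 484 - 34 ≡ 15; y = λ·(16 - 15) - 27 ≡ 24. → (15, 24)
double: tangent at (15, 24): λ = (3·15² + 12)/(2·24) ≡ 20/19. 19⁻¹ ≡ 26 (mod 29), so λ ≡ 20·26 ≡ 27.
  x = λ² - 15 - 15 = 729 - 30 ≡ 3; y = λ·(15 - 3) - 24 ≡ 10. → (3, 10)

(3, 10)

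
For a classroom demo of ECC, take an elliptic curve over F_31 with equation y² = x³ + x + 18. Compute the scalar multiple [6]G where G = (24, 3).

(0, 24)

Repeated addition: build up to 6G.
2G: tangent at (24, 3): λ = (3·24² + 1)/(2·3) ≡ 24/6. 6⁻¹ ≡ 26 (mod 31), so λ ≡ 24·26 ≡ 4.
  x = λ² - 24 - 24 = 16 - 48 ≡ 30; y = λ·(24 - 30) - 3 ≡ 4. → (30, 4)
3G: (30, 4) + (24, 3). λ = (3 - 4)/(24 - 30) ≡ 30/25 mod 31. 25⁻¹ ≡ 5 (mod 31) since 25·5 = 125 ≡ 1, so λ ≡ 26.
  x = λ² - 30 - 24 = 676 - 54 ≡ 2; y = λ·(30 - 2) - 4 ≡ 11. → (2, 11)
4G: (2, 11) + (24, 3). λ = (3 - 11)/(24 - 2) ≡ 23/22 mod 31. 22⁻¹ ≡ 24 (mod 31), so λ ≡ 25.
  x = λ² - 2 - 24 = 625 - 26 ≡ 10; y = λ·(2 - 10) - 11 ≡ 6. → (10, 6)
5G: (10, 6) + (24, 3). λ = (3 - 6)/(24 - 10) ≡ 28/14 mod 31. 14⁻¹ ≡ 20 (mod 31), so λ ≡ 2.
  x = λ² - 10 - 24 = 4 - 34 ≡ 1; y = λ·(10 - 1) - 6 ≡ 12. → (1, 12)
6G: (1, 12) + (24, 3). λ = (3 - 12)/(24 - 1) ≡ 22/23 mod 31. 23⁻¹ ≡ 27 (mod 31), so λ ≡ 5.
  x = λ² - 1 - 24 = 25 - 25 ≡ 0; y = λ·(1 - 0) - 12 ≡ 24. → (0, 24)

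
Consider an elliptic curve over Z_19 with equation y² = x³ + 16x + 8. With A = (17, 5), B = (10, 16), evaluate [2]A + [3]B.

First 2A:
Repeated addition: build up to 2A.
2A: tangent at (17, 5): λ = (3·17² + 16)/(2·5) ≡ 9/10. 10⁻¹ ≡ 2 (mod 19), so λ ≡ 9·2 ≡ 18.
  x = λ² - 17 - 17 = 324 - 34 ≡ 5; y = λ·(17 - 5) - 5 ≡ 2. → (5, 2)
2A = (5, 2).
Next 3B:
Repeated addition: build up to 3B.
2B: tangent at (10, 16): λ = (3·10² + 16)/(2·16) ≡ 12/13. 13⁻¹ ≡ 3 (mod 19), so λ ≡ 12·3 ≡ 17.
  x = λ² - 10 - 10 = 289 - 20 ≡ 3; y = λ·(10 - 3) - 16 ≡ 8. → (3, 8)
3B: (3, 8) + (10, 16). λ = (16 - 8)/(10 - 3) ≡ 8/7 mod 19. 7⁻¹ ≡ 11 (mod 19), so λ ≡ 12.
  x = λ² - 3 - 10 = 144 - 13 ≡ 17; y = λ·(3 - 17) - 8 ≡ 14. → (17, 14)
3B = (17, 14).
Finally 2A + 3B:
(5, 2) + (17, 14). λ = (14 - 2)/(17 - 5) ≡ 12/12 mod 19. 12⁻¹ ≡ 8 (mod 19), so λ ≡ 1.
  x = λ² - 5 - 17 = 1 - 22 ≡ 17; y = λ·(5 - 17) - 2 ≡ 5. → (17, 5)

(17, 5)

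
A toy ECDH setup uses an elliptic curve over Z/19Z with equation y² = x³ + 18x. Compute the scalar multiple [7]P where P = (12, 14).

(2, 5)

Double-and-add on 7 = (111)₂. Start with P = (12, 14) for the leading 1-bit.
double: tangent at (12, 14): λ = (3·12² + 18)/(2·14) ≡ 13/9. 9⁻¹ ≡ 17 (mod 19), so λ ≡ 13·17 ≡ 12.
  x = λ² - 12 - 12 = 144 - 24 ≡ 6; y = λ·(12 - 6) - 14 ≡ 1. → (6, 1)
add P: (6, 1) + (12, 14). λ = (14 - 1)/(12 - 6) ≡ 13/6 mod 19. 6⁻¹ ≡ 16 (mod 19), so λ ≡ 18.
  x = λ² - 6 - 12 = 324 - 18 ≡ 2; y = λ·(6 - 2) - 1 ≡ 14. → (2, 14)
double: tangent at (2, 14): λ = (3·2² + 18)/(2·14) ≡ 11/9. 9⁻¹ ≡ 17 (mod 19), so λ ≡ 11·17 ≡ 16.
  x = λ² - 2 - 2 = 256 - 4 ≡ 5; y = λ·(2 - 5) - 14 ≡ 14. → (5, 14)
add P: (5, 14) + (12, 14). λ = (14 - 14)/(12 - 5) ≡ 0/7 mod 19. 7⁻¹ ≡ 11 (mod 19) since 7·11 = 77 ≡ 1, so λ ≡ 0.
  x = λ² - 5 - 12 = 0 - 17 ≡ 2; y = λ·(5 - 2) - 14 ≡ 5. → (2, 5)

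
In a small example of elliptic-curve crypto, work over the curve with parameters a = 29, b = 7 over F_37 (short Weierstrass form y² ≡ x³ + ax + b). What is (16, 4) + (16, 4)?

tangent at (16, 4): λ = (3·16² + 29)/(2·4) ≡ 20/8. 8⁻¹ ≡ 14 (mod 37) since 8·14 = 112 ≡ 1, so λ ≡ 20·14 ≡ 21.
  x = λ² - 16 - 16 = 441 - 32 ≡ 2; y = λ·(16 - 2) - 4 ≡ 31. → (2, 31)

(2, 31)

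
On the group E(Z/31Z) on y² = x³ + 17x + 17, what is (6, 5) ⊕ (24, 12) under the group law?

(6, 5) + (24, 12). λ = (12 - 5)/(24 - 6) ≡ 7/18 mod 31. 18⁻¹ ≡ 19 (mod 31) since 18·19 = 342 ≡ 1, so λ ≡ 9.
  x = λ² - 6 - 24 = 81 - 30 ≡ 20; y = λ·(6 - 20) - 5 ≡ 24. → (20, 24)

(20, 24)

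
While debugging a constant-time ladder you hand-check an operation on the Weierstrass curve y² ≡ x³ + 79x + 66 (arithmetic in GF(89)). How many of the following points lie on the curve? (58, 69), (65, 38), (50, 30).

(58, 69): 69² ≡ 44, rhs ≡ 44 → on.
(65, 38): 38² ≡ 20, rhs ≡ 10 → off.
(50, 30): 30² ≡ 10, rhs ≡ 55 → off.

1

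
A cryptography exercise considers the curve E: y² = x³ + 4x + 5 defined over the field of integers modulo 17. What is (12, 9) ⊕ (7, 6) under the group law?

(12, 9) + (7, 6). λ = (6 - 9)/(7 - 12) ≡ 14/12 mod 17. 12⁻¹ ≡ 10 (mod 17), so λ ≡ 4.
  x = λ² - 12 - 7 = 16 - 19 ≡ 14; y = λ·(12 - 14) - 9 ≡ 0. → (14, 0)

(14, 0)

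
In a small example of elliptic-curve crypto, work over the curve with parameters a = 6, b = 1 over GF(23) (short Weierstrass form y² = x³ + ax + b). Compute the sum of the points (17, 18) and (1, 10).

(11, 8)

(17, 18) + (1, 10). λ = (10 - 18)/(1 - 17) ≡ 15/7 mod 23. 7⁻¹ ≡ 10 (mod 23) since 7·10 = 70 ≡ 1, so λ ≡ 12.
  x = λ² - 17 - 1 = 144 - 18 ≡ 11; y = λ·(17 - 11) - 18 ≡ 8. → (11, 8)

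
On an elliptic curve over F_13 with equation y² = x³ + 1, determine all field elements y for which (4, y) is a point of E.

x³ + 0x + 1 = 65 ≡ 0 (mod 13).
Only y = 0 satisfies y² ≡ 0.

0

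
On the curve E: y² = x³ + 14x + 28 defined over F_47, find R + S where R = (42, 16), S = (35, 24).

(2, 39)

(42, 16) + (35, 24). λ = (24 - 16)/(35 - 42) ≡ 8/40 mod 47. 40⁻¹ ≡ 20 (mod 47) since 40·20 = 800 ≡ 1, so λ ≡ 19.
  x = λ² - 42 - 35 = 361 - 77 ≡ 2; y = λ·(42 - 2) - 16 ≡ 39. → (2, 39)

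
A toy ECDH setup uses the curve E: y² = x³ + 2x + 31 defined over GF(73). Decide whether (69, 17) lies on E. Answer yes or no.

no

y² = 17² ≡ 70; x³ + 2x + 31 = 328678 ≡ 32 (mod 73). 70 ≠ 32.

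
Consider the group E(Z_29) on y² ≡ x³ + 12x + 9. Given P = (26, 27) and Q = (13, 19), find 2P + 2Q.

First 2P:
Repeated addition: build up to 2P.
2P: tangent at (26, 27): λ = (3·26² + 12)/(2·27) ≡ 10/25. 25⁻¹ ≡ 7 (mod 29) since 25·7 = 175 ≡ 1, so λ ≡ 10·7 ≡ 12.
  x = λ² - 26 - 26 = 144 - 52 ≡ 5; y = λ·(26 - 5) - 27 ≡ 22. → (5, 22)
2P = (5, 22).
Next 2Q:
Repeated addition: build up to 2Q.
2Q: tangent at (13, 19): λ = (3·13² + 12)/(2·19) ≡ 26/9. 9⁻¹ ≡ 13 (mod 29), so λ ≡ 26·13 ≡ 19.
  x = λ² - 13 - 13 = 361 - 26 ≡ 16; y = λ·(13 - 16) - 19 ≡ 11. → (16, 11)
2Q = (16, 11).
Finally 2P + 2Q:
(5, 22) + (16, 11). λ = (11 - 22)/(16 - 5) ≡ 18/11 mod 29. 11⁻¹ ≡ 8 (mod 29), so λ ≡ 28.
  x = λ² - 5 - 16 = 784 - 21 ≡ 9; y = λ·(5 - 9) - 22 ≡ 11. → (9, 11)

(9, 11)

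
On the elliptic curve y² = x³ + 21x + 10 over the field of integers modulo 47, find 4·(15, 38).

Write Q = (15, 38).
Double-and-add on 4 = (100)₂. Start with Q = (15, 38) for the leading 1-bit.
double: tangent at (15, 38): λ = (3·15² + 21)/(2·38) ≡ 38/29. 29⁻¹ ≡ 13 (mod 47), so λ ≡ 38·13 ≡ 24.
  x = λ² - 15 - 15 = 576 - 30 ≡ 29; y = λ·(15 - 29) - 38 ≡ 2. → (29, 2)
double: tangent at (29, 2): λ = (3·29² + 21)/(2·2) ≡ 6/4. 4⁻¹ ≡ 12 (mod 47) since 4·12 = 48 ≡ 1, so λ ≡ 6·12 ≡ 25.
  x = λ² - 29 - 29 = 625 - 58 ≡ 3; y = λ·(29 - 3) - 2 ≡ 37. → (3, 37)

(3, 37)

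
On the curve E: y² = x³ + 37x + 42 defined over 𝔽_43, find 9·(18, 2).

Write Q = (18, 2).
Repeated addition: build up to 9Q.
2Q: tangent at (18, 2): λ = (3·18² + 37)/(2·2) ≡ 20/4. 4⁻¹ ≡ 11 (mod 43), so λ ≡ 20·11 ≡ 5.
  x = λ² - 18 - 18 = 25 - 36 ≡ 32; y = λ·(18 - 32) - 2 ≡ 14. → (32, 14)
3Q: (32, 14) + (18, 2). λ = (2 - 14)/(18 - 32) ≡ 31/29 mod 43. 29⁻¹ ≡ 3 (mod 43) since 29·3 = 87 ≡ 1, so λ ≡ 7.
  x = λ² - 32 - 18 = 49 - 50 ≡ 42; y = λ·(32 - 42) - 14 ≡ 2. → (42, 2)
4Q: (42, 2) + (18, 2). λ = (2 - 2)/(18 - 42) ≡ 0/19 mod 43. 19⁻¹ ≡ 34 (mod 43), so λ ≡ 0.
  x = λ² - 42 - 18 = 0 - 60 ≡ 26; y = λ·(42 - 26) - 2 ≡ 41. → (26, 41)
5Q: (26, 41) + (18, 2). λ = (2 - 41)/(18 - 26) ≡ 4/35 mod 43. 35⁻¹ ≡ 16 (mod 43) since 35·16 = 560 ≡ 1, so λ ≡ 21.
  x = λ² - 26 - 18 = 441 - 44 ≡ 10; y = λ·(26 - 10) - 41 ≡ 37. → (10, 37)
6Q: (10, 37) + (18, 2). λ = (2 - 37)/(18 - 10) ≡ 8/8 mod 43. 8⁻¹ ≡ 27 (mod 43), so λ ≡ 1.
  x = λ² - 10 - 18 = 1 - 28 ≡ 16; y = λ·(10 - 16) - 37 ≡ 0. → (16, 0)
7Q: (16, 0) + (18, 2). λ = (2 - 0)/(18 - 16) ≡ 2/2 mod 43. 2⁻¹ ≡ 22 (mod 43) since 2·22 = 44 ≡ 1, so λ ≡ 1.
  x = λ² - 16 - 18 = 1 - 34 ≡ 10; y = λ·(16 - 10) - 0 ≡ 6. → (10, 6)
8Q: (10, 6) + (18, 2). λ = (2 - 6)/(18 - 10) ≡ 39/8 mod 43. 8⁻¹ ≡ 27 (mod 43) since 8·27 = 216 ≡ 1, so λ ≡ 21.
  x = λ² - 10 - 18 = 441 - 28 ≡ 26; y = λ·(10 - 26) - 6 ≡ 2. → (26, 2)
9Q: (26, 2) + (18, 2). λ = (2 - 2)/(18 - 26) ≡ 0/35 mod 43. 35⁻¹ ≡ 16 (mod 43), so λ ≡ 0.
  x = λ² - 26 - 18 = 0 - 44 ≡ 42; y = λ·(26 - 42) - 2 ≡ 41. → (42, 41)

(42, 41)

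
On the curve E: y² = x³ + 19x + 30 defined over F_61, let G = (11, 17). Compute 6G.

(9, 25)

Repeated addition: build up to 6G.
2G: tangent at (11, 17): λ = (3·11² + 19)/(2·17) ≡ 16/34. 34⁻¹ ≡ 9 (mod 61), so λ ≡ 16·9 ≡ 22.
  x = λ² - 11 - 11 = 484 - 22 ≡ 35; y = λ·(11 - 35) - 17 ≡ 4. → (35, 4)
3G: (35, 4) + (11, 17). λ = (17 - 4)/(11 - 35) ≡ 13/37 mod 61. 37⁻¹ ≡ 33 (mod 61) since 37·33 = 1221 ≡ 1, so λ ≡ 2.
  x = λ² - 35 - 11 = 4 - 46 ≡ 19; y = λ·(35 - 19) - 4 ≡ 28. → (19, 28)
4G: (19, 28) + (11, 17). λ = (17 - 28)/(11 - 19) ≡ 50/53 mod 61. 53⁻¹ ≡ 38 (mod 61), so λ ≡ 9.
  x = λ² - 19 - 11 = 81 - 30 ≡ 51; y = λ·(19 - 51) - 28 ≡ 50. → (51, 50)
5G: (51, 50) + (11, 17). λ = (17 - 50)/(11 - 51) ≡ 28/21 mod 61. 21⁻¹ ≡ 32 (mod 61), so λ ≡ 42.
  x = λ² - 51 - 11 = 1764 - 62 ≡ 55; y = λ·(51 - 55) - 50 ≡ 26. → (55, 26)
6G: (55, 26) + (11, 17). λ = (17 - 26)/(11 - 55) ≡ 52/17 mod 61. 17⁻¹ ≡ 18 (mod 61) since 17·18 = 306 ≡ 1, so λ ≡ 21.
  x = λ² - 55 - 11 = 441 - 66 ≡ 9; y = λ·(55 - 9) - 26 ≡ 25. → (9, 25)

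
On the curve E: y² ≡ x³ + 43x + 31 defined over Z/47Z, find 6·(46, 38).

(22, 43)

Write P = (46, 38).
Repeated addition: build up to 6P.
2P: tangent at (46, 38): λ = (3·46² + 43)/(2·38) ≡ 46/29. 29⁻¹ ≡ 13 (mod 47), so λ ≡ 46·13 ≡ 34.
  x = λ² - 46 - 46 = 1156 - 92 ≡ 30; y = λ·(46 - 30) - 38 ≡ 36. → (30, 36)
3P: (30, 36) + (46, 38). λ = (38 - 36)/(46 - 30) ≡ 2/16 mod 47. 16⁻¹ ≡ 3 (mod 47) since 16·3 = 48 ≡ 1, so λ ≡ 6.
  x = λ² - 30 - 46 = 36 - 76 ≡ 7; y = λ·(30 - 7) - 36 ≡ 8. → (7, 8)
4P: (7, 8) + (46, 38). λ = (38 - 8)/(46 - 7) ≡ 30/39 mod 47. 39⁻¹ ≡ 41 (mod 47), so λ ≡ 8.
  x = λ² - 7 - 46 = 64 - 53 ≡ 11; y = λ·(7 - 11) - 8 ≡ 7. → (11, 7)
5P: (11, 7) + (46, 38). λ = (38 - 7)/(46 - 11) ≡ 31/35 mod 47. 35⁻¹ ≡ 43 (mod 47), so λ ≡ 17.
  x = λ² - 11 - 46 = 289 - 57 ≡ 44; y = λ·(11 - 44) - 7 ≡ 43. → (44, 43)
6P: (44, 43) + (46, 38). λ = (38 - 43)/(46 - 44) ≡ 42/2 mod 47. 2⁻¹ ≡ 24 (mod 47) since 2·24 = 48 ≡ 1, so λ ≡ 21.
  x = λ² - 44 - 46 = 441 - 90 ≡ 22; y = λ·(44 - 22) - 43 ≡ 43. → (22, 43)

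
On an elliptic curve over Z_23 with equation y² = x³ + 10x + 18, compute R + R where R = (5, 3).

tangent at (5, 3): λ = (3·5² + 10)/(2·3) ≡ 16/6. 6⁻¹ ≡ 4 (mod 23), so λ ≡ 16·4 ≡ 18.
  x = λ² - 5 - 5 = 324 - 10 ≡ 15; y = λ·(5 - 15) - 3 ≡ 1. → (15, 1)

(15, 1)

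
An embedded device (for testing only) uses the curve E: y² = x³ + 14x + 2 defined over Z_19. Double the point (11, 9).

(6, 6)

tangent at (11, 9): λ = (3·11² + 14)/(2·9) ≡ 16/18. 18⁻¹ ≡ 18 (mod 19) since 18·18 = 324 ≡ 1, so λ ≡ 16·18 ≡ 3.
  x = λ² - 11 - 11 = 9 - 22 ≡ 6; y = λ·(11 - 6) - 9 ≡ 6. → (6, 6)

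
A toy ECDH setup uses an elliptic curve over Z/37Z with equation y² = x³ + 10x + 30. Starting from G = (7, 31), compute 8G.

Repeated addition: build up to 8G.
2G: tangent at (7, 31): λ = (3·7² + 10)/(2·31) ≡ 9/25. 25⁻¹ ≡ 3 (mod 37) since 25·3 = 75 ≡ 1, so λ ≡ 9·3 ≡ 27.
  x = λ² - 7 - 7 = 729 - 14 ≡ 12; y = λ·(7 - 12) - 31 ≡ 19. → (12, 19)
3G: (12, 19) + (7, 31). λ = (31 - 19)/(7 - 12) ≡ 12/32 mod 37. 32⁻¹ ≡ 22 (mod 37), so λ ≡ 5.
  x = λ² - 12 - 7 = 25 - 19 ≡ 6; y = λ·(12 - 6) - 19 ≡ 11. → (6, 11)
4G: (6, 11) + (7, 31). λ = (31 - 11)/(7 - 6) ≡ 20/1 mod 37. 1⁻¹ ≡ 1 (mod 37) since 1·1 = 1 ≡ 1, so λ ≡ 20.
  x = λ² - 6 - 7 = 400 - 13 ≡ 17; y = λ·(6 - 17) - 11 ≡ 28. → (17, 28)
5G: (17, 28) + (7, 31). λ = (31 - 28)/(7 - 17) ≡ 3/27 mod 37. 27⁻¹ ≡ 11 (mod 37) since 27·11 = 297 ≡ 1, so λ ≡ 33.
  x = λ² - 17 - 7 = 1089 - 24 ≡ 29; y = λ·(17 - 29) - 28 ≡ 20. → (29, 20)
6G: (29, 20) + (7, 31). λ = (31 - 20)/(7 - 29) ≡ 11/15 mod 37. 15⁻¹ ≡ 5 (mod 37), so λ ≡ 18.
  x = λ² - 29 - 7 = 324 - 36 ≡ 29; y = λ·(29 - 29) - 20 ≡ 17. → (29, 17)
7G: (29, 17) + (7, 31). λ = (31 - 17)/(7 - 29) ≡ 14/15 mod 37. 15⁻¹ ≡ 5 (mod 37), so λ ≡ 33.
  x = λ² - 29 - 7 = 1089 - 36 ≡ 17; y = λ·(29 - 17) - 17 ≡ 9. → (17, 9)
8G: (17, 9) + (7, 31). λ = (31 - 9)/(7 - 17) ≡ 22/27 mod 37. 27⁻¹ ≡ 11 (mod 37), so λ ≡ 20.
  x = λ² - 17 - 7 = 400 - 24 ≡ 6; y = λ·(17 - 6) - 9 ≡ 26. → (6, 26)

(6, 26)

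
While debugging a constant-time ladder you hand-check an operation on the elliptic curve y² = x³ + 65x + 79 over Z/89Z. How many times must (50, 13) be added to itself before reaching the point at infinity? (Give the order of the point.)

2P: tangent at (50, 13): λ = (3·50² + 65)/(2·13) ≡ 0/26. 26⁻¹ ≡ 24 (mod 89), so λ ≡ 0·24 ≡ 0.
  x = λ² - 50 - 50 = 0 - 100 ≡ 78; y = λ·(50 - 78) - 13 ≡ 76. → (78, 76)
3P: (78, 76) + (50, 13). λ = (13 - 76)/(50 - 78) ≡ 26/61 mod 89. 61⁻¹ ≡ 54 (mod 89), so λ ≡ 69.
  x = λ² - 78 - 50 = 4761 - 128 ≡ 5; y = λ·(78 - 5) - 76 ≡ 66. → (5, 66)
4P: (5, 66) + (50, 13). λ = (13 - 66)/(50 - 5) ≡ 36/45 mod 89. 45⁻¹ ≡ 2 (mod 89), so λ ≡ 72.
  x = λ² - 5 - 50 = 5184 - 55 ≡ 56; y = λ·(5 - 56) - 66 ≡ 0. → (56, 0)
5P: (56, 0) + (50, 13). λ = (13 - 0)/(50 - 56) ≡ 13/83 mod 89. 83⁻¹ ≡ 74 (mod 89) since 83·74 = 6142 ≡ 1, so λ ≡ 72.
  x = λ² - 56 - 50 = 5184 - 106 ≡ 5; y = λ·(56 - 5) - 0 ≡ 23. → (5, 23)
6P: (5, 23) + (50, 13). λ = (13 - 23)/(50 - 5) ≡ 79/45 mod 89. 45⁻¹ ≡ 2 (mod 89), so λ ≡ 69.
  x = λ² - 5 - 50 = 4761 - 55 ≡ 78; y = λ·(5 - 78) - 23 ≡ 13. → (78, 13)
7P: (78, 13) + (50, 13). λ = (13 - 13)/(50 - 78) ≡ 0/61 mod 89. 61⁻¹ ≡ 54 (mod 89) since 61·54 = 3294 ≡ 1, so λ ≡ 0.
  x = λ² - 78 - 50 = 0 - 128 ≡ 50; y = λ·(78 - 50) - 13 ≡ 76. → (50, 76)
8P: (50, 76) + (50, 13): same x and y₁ ≡ -y₂, so the sum is the point at infinity.
8P = the point at infinity, so the order is 8.

8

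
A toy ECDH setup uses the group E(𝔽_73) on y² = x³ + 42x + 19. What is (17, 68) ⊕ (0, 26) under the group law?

(17, 68) + (0, 26). λ = (26 - 68)/(0 - 17) ≡ 31/56 mod 73. 56⁻¹ ≡ 30 (mod 73) since 56·30 = 1680 ≡ 1, so λ ≡ 54.
  x = λ² - 17 - 0 = 2916 - 17 ≡ 52; y = λ·(17 - 52) - 68 ≡ 13. → (52, 13)

(52, 13)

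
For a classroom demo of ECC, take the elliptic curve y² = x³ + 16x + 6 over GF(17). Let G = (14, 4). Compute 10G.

Repeated addition: build up to 10G.
2G: tangent at (14, 4): λ = (3·14² + 16)/(2·4) ≡ 9/8. 8⁻¹ ≡ 15 (mod 17), so λ ≡ 9·15 ≡ 16.
  x = λ² - 14 - 14 = 256 - 28 ≡ 7; y = λ·(14 - 7) - 4 ≡ 6. → (7, 6)
3G: (7, 6) + (14, 4). λ = (4 - 6)/(14 - 7) ≡ 15/7 mod 17. 7⁻¹ ≡ 5 (mod 17), so λ ≡ 7.
  x = λ² - 7 - 14 = 49 - 21 ≡ 11; y = λ·(7 - 11) - 6 ≡ 0. → (11, 0)
4G: (11, 0) + (14, 4). λ = (4 - 0)/(14 - 11) ≡ 4/3 mod 17. 3⁻¹ ≡ 6 (mod 17) since 3·6 = 18 ≡ 1, so λ ≡ 7.
  x = λ² - 11 - 14 = 49 - 25 ≡ 7; y = λ·(11 - 7) - 0 ≡ 11. → (7, 11)
5G: (7, 11) + (14, 4). λ = (4 - 11)/(14 - 7) ≡ 10/7 mod 17. 7⁻¹ ≡ 5 (mod 17) since 7·5 = 35 ≡ 1, so λ ≡ 16.
  x = λ² - 7 - 14 = 256 - 21 ≡ 14; y = λ·(7 - 14) - 11 ≡ 13. → (14, 13)
6G: (14, 13) + (14, 4): same x and y₁ ≡ -y₂, so the sum is the point at infinity.
7G: the point at infinity + (14, 4) = (14, 4) (identity).
8G: tangent at (14, 4): λ = (3·14² + 16)/(2·4) ≡ 9/8. 8⁻¹ ≡ 15 (mod 17), so λ ≡ 9·15 ≡ 16.
  x = λ² - 14 - 14 = 256 - 28 ≡ 7; y = λ·(14 - 7) - 4 ≡ 6. → (7, 6)
9G: (7, 6) + (14, 4). λ = (4 - 6)/(14 - 7) ≡ 15/7 mod 17. 7⁻¹ ≡ 5 (mod 17) since 7·5 = 35 ≡ 1, so λ ≡ 7.
  x = λ² - 7 - 14 = 49 - 21 ≡ 11; y = λ·(7 - 11) - 6 ≡ 0. → (11, 0)
10G: (11, 0) + (14, 4). λ = (4 - 0)/(14 - 11) ≡ 4/3 mod 17. 3⁻¹ ≡ 6 (mod 17) since 3·6 = 18 ≡ 1, so λ ≡ 7.
  x = λ² - 11 - 14 = 49 - 25 ≡ 7; y = λ·(11 - 7) - 0 ≡ 11. → (7, 11)

(7, 11)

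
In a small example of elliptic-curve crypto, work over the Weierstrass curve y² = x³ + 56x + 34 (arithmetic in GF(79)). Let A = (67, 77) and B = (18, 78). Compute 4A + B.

O

First 4A:
Repeated addition: build up to 4A.
2A: tangent at (67, 77): λ = (3·67² + 56)/(2·77) ≡ 14/75. 75⁻¹ ≡ 59 (mod 79), so λ ≡ 14·59 ≡ 36.
  x = λ² - 67 - 67 = 1296 - 134 ≡ 56; y = λ·(67 - 56) - 77 ≡ 3. → (56, 3)
3A: (56, 3) + (67, 77). λ = (77 - 3)/(67 - 56) ≡ 74/11 mod 79. 11⁻¹ ≡ 36 (mod 79) since 11·36 = 396 ≡ 1, so λ ≡ 57.
  x = λ² - 56 - 67 = 3249 - 123 ≡ 45; y = λ·(56 - 45) - 3 ≡ 71. → (45, 71)
4A: (45, 71) + (67, 77). λ = (77 - 71)/(67 - 45) ≡ 6/22 mod 79. 22⁻¹ ≡ 18 (mod 79), so λ ≡ 29.
  x = λ² - 45 - 67 = 841 - 112 ≡ 18; y = λ·(45 - 18) - 71 ≡ 1. → (18, 1)
4A = (18, 1).
Finally 4A + B:
(18, 1) + (18, 78): same x and y₁ ≡ -y₂, so the sum is the point at infinity.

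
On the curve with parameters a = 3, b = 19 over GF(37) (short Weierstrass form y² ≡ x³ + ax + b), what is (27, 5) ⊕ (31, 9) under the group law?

(17, 5)

(27, 5) + (31, 9). λ = (9 - 5)/(31 - 27) ≡ 4/4 mod 37. 4⁻¹ ≡ 28 (mod 37) since 4·28 = 112 ≡ 1, so λ ≡ 1.
  x = λ² - 27 - 31 = 1 - 58 ≡ 17; y = λ·(27 - 17) - 5 ≡ 5. → (17, 5)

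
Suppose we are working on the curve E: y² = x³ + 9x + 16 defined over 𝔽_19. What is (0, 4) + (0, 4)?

(17, 3)

tangent at (0, 4): λ = (3·0² + 9)/(2·4) ≡ 9/8. 8⁻¹ ≡ 12 (mod 19), so λ ≡ 9·12 ≡ 13.
  x = λ² - 0 - 0 = 169 - 0 ≡ 17; y = λ·(0 - 17) - 4 ≡ 3. → (17, 3)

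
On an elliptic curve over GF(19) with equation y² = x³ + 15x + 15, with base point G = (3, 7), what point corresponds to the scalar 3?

O

Repeated addition: build up to 3G.
2G: tangent at (3, 7): λ = (3·3² + 15)/(2·7) ≡ 4/14. 14⁻¹ ≡ 15 (mod 19), so λ ≡ 4·15 ≡ 3.
  x = λ² - 3 - 3 = 9 - 6 ≡ 3; y = λ·(3 - 3) - 7 ≡ 12. → (3, 12)
3G: (3, 12) + (3, 7): same x and y₁ ≡ -y₂, so the sum is the point at infinity.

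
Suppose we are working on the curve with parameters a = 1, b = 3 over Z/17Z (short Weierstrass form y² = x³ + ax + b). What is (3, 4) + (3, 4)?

(2, 8)

tangent at (3, 4): λ = (3·3² + 1)/(2·4) ≡ 11/8. 8⁻¹ ≡ 15 (mod 17), so λ ≡ 11·15 ≡ 12.
  x = λ² - 3 - 3 = 144 - 6 ≡ 2; y = λ·(3 - 2) - 4 ≡ 8. → (2, 8)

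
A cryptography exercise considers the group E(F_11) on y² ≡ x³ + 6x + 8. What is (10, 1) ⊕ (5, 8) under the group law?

(5, 3)

(10, 1) + (5, 8). λ = (8 - 1)/(5 - 10) ≡ 7/6 mod 11. 6⁻¹ ≡ 2 (mod 11) since 6·2 = 12 ≡ 1, so λ ≡ 3.
  x = λ² - 10 - 5 = 9 - 15 ≡ 5; y = λ·(10 - 5) - 1 ≡ 3. → (5, 3)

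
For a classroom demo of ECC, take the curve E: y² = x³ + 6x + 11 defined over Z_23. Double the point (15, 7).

tangent at (15, 7): λ = (3·15² + 6)/(2·7) ≡ 14/14. 14⁻¹ ≡ 5 (mod 23), so λ ≡ 14·5 ≡ 1.
  x = λ² - 15 - 15 = 1 - 30 ≡ 17; y = λ·(15 - 17) - 7 ≡ 14. → (17, 14)

(17, 14)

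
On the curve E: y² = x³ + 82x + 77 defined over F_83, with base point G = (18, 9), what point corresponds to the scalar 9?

(31, 17)

Repeated addition: build up to 9G.
2G: tangent at (18, 9): λ = (3·18² + 82)/(2·9) ≡ 58/18. 18⁻¹ ≡ 60 (mod 83) since 18·60 = 1080 ≡ 1, so λ ≡ 58·60 ≡ 77.
  x = λ² - 18 - 18 = 5929 - 36 ≡ 0; y = λ·(18 - 0) - 9 ≡ 49. → (0, 49)
3G: (0, 49) + (18, 9). λ = (9 - 49)/(18 - 0) ≡ 43/18 mod 83. 18⁻¹ ≡ 60 (mod 83) since 18·60 = 1080 ≡ 1, so λ ≡ 7.
  x = λ² - 0 - 18 = 49 - 18 ≡ 31; y = λ·(0 - 31) - 49 ≡ 66. → (31, 66)
4G: (31, 66) + (18, 9). λ = (9 - 66)/(18 - 31) ≡ 26/70 mod 83. 70⁻¹ ≡ 51 (mod 83), so λ ≡ 81.
  x = λ² - 31 - 18 = 6561 - 49 ≡ 38; y = λ·(31 - 38) - 66 ≡ 31. → (38, 31)
5G: (38, 31) + (18, 9). λ = (9 - 31)/(18 - 38) ≡ 61/63 mod 83. 63⁻¹ ≡ 29 (mod 83), so λ ≡ 26.
  x = λ² - 38 - 18 = 676 - 56 ≡ 39; y = λ·(38 - 39) - 31 ≡ 26. → (39, 26)
6G: (39, 26) + (18, 9). λ = (9 - 26)/(18 - 39) ≡ 66/62 mod 83. 62⁻¹ ≡ 79 (mod 83), so λ ≡ 68.
  x = λ² - 39 - 18 = 4624 - 57 ≡ 2; y = λ·(39 - 2) - 26 ≡ 0. → (2, 0)
7G: (2, 0) + (18, 9). λ = (9 - 0)/(18 - 2) ≡ 9/16 mod 83. 16⁻¹ ≡ 26 (mod 83), so λ ≡ 68.
  x = λ² - 2 - 18 = 4624 - 20 ≡ 39; y = λ·(2 - 39) - 0 ≡ 57. → (39, 57)
8G: (39, 57) + (18, 9). λ = (9 - 57)/(18 - 39) ≡ 35/62 mod 83. 62⁻¹ ≡ 79 (mod 83) since 62·79 = 4898 ≡ 1, so λ ≡ 26.
  x = λ² - 39 - 18 = 676 - 57 ≡ 38; y = λ·(39 - 38) - 57 ≡ 52. → (38, 52)
9G: (38, 52) + (18, 9). λ = (9 - 52)/(18 - 38) ≡ 40/63 mod 83. 63⁻¹ ≡ 29 (mod 83), so λ ≡ 81.
  x = λ² - 38 - 18 = 6561 - 56 ≡ 31; y = λ·(38 - 31) - 52 ≡ 17. → (31, 17)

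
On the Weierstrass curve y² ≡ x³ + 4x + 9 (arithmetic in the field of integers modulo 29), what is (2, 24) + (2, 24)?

(9, 22)

tangent at (2, 24): λ = (3·2² + 4)/(2·24) ≡ 16/19. 19⁻¹ ≡ 26 (mod 29), so λ ≡ 16·26 ≡ 10.
  x = λ² - 2 - 2 = 100 - 4 ≡ 9; y = λ·(2 - 9) - 24 ≡ 22. → (9, 22)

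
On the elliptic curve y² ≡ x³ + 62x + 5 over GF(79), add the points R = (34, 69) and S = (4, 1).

(34, 69) + (4, 1). λ = (1 - 69)/(4 - 34) ≡ 11/49 mod 79. 49⁻¹ ≡ 50 (mod 79), so λ ≡ 76.
  x = λ² - 34 - 4 = 5776 - 38 ≡ 50; y = λ·(34 - 50) - 69 ≡ 58. → (50, 58)

(50, 58)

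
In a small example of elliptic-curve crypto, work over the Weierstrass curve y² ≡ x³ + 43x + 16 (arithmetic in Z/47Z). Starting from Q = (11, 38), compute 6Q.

(29, 32)

Double-and-add on 6 = (110)₂. Start with Q = (11, 38) for the leading 1-bit.
double: tangent at (11, 38): λ = (3·11² + 43)/(2·38) ≡ 30/29. 29⁻¹ ≡ 13 (mod 47) since 29·13 = 377 ≡ 1, so λ ≡ 30·13 ≡ 14.
  x = λ² - 11 - 11 = 196 - 22 ≡ 33; y = λ·(11 - 33) - 38 ≡ 30. → (33, 30)
add Q: (33, 30) + (11, 38). λ = (38 - 30)/(11 - 33) ≡ 8/25 mod 47. 25⁻¹ ≡ 32 (mod 47), so λ ≡ 21.
  x = λ² - 33 - 11 = 441 - 44 ≡ 21; y = λ·(33 - 21) - 30 ≡ 34. → (21, 34)
double: tangent at (21, 34): λ = (3·21² + 43)/(2·34) ≡ 3/21. 21⁻¹ ≡ 9 (mod 47) since 21·9 = 189 ≡ 1, so λ ≡ 3·9 ≡ 27.
  x = λ² - 21 - 21 = 729 - 42 ≡ 29; y = λ·(21 - 29) - 34 ≡ 32. → (29, 32)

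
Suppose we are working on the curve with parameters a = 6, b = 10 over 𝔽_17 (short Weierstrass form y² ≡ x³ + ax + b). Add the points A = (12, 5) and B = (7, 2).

(12, 5) + (7, 2). λ = (2 - 5)/(7 - 12) ≡ 14/12 mod 17. 12⁻¹ ≡ 10 (mod 17), so λ ≡ 4.
  x = λ² - 12 - 7 = 16 - 19 ≡ 14; y = λ·(12 - 14) - 5 ≡ 4. → (14, 4)

(14, 4)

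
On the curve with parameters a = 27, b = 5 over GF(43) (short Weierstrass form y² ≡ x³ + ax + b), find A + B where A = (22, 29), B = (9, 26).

(22, 29) + (9, 26). λ = (26 - 29)/(9 - 22) ≡ 40/30 mod 43. 30⁻¹ ≡ 33 (mod 43), so λ ≡ 30.
  x = λ² - 22 - 9 = 900 - 31 ≡ 9; y = λ·(22 - 9) - 29 ≡ 17. → (9, 17)

(9, 17)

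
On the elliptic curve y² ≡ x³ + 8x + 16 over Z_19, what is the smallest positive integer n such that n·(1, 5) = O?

8

2P: tangent at (1, 5): λ = (3·1² + 8)/(2·5) ≡ 11/10. 10⁻¹ ≡ 2 (mod 19), so λ ≡ 11·2 ≡ 3.
  x = λ² - 1 - 1 = 9 - 2 ≡ 7; y = λ·(1 - 7) - 5 ≡ 15. → (7, 15)
3P: (7, 15) + (1, 5). λ = (5 - 15)/(1 - 7) ≡ 9/13 mod 19. 13⁻¹ ≡ 3 (mod 19) since 13·3 = 39 ≡ 1, so λ ≡ 8.
  x = λ² - 7 - 1 = 64 - 8 ≡ 18; y = λ·(7 - 18) - 15 ≡ 11. → (18, 11)
4P: (18, 11) + (1, 5). λ = (5 - 11)/(1 - 18) ≡ 13/2 mod 19. 2⁻¹ ≡ 10 (mod 19), so λ ≡ 16.
  x = λ² - 18 - 1 = 256 - 19 ≡ 9; y = λ·(18 - 9) - 11 ≡ 0. → (9, 0)
5P: (9, 0) + (1, 5). λ = (5 - 0)/(1 - 9) ≡ 5/11 mod 19. 11⁻¹ ≡ 7 (mod 19), so λ ≡ 16.
  x = λ² - 9 - 1 = 256 - 10 ≡ 18; y = λ·(9 - 18) - 0 ≡ 8. → (18, 8)
6P: (18, 8) + (1, 5). λ = (5 - 8)/(1 - 18) ≡ 16/2 mod 19. 2⁻¹ ≡ 10 (mod 19) since 2·10 = 20 ≡ 1, so λ ≡ 8.
  x = λ² - 18 - 1 = 64 - 19 ≡ 7; y = λ·(18 - 7) - 8 ≡ 4. → (7, 4)
7P: (7, 4) + (1, 5). λ = (5 - 4)/(1 - 7) ≡ 1/13 mod 19. 13⁻¹ ≡ 3 (mod 19), so λ ≡ 3.
  x = λ² - 7 - 1 = 9 - 8 ≡ 1; y = λ·(7 - 1) - 4 ≡ 14. → (1, 14)
8P: (1, 14) + (1, 5): same x and y₁ ≡ -y₂, so the sum is O.
8P = O, so the order is 8.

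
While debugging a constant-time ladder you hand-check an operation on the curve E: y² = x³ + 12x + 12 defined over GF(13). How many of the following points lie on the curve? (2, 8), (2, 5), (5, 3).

(2, 8): 8² ≡ 12, rhs ≡ 5 → off.
(2, 5): 5² ≡ 12, rhs ≡ 5 → off.
(5, 3): 3² ≡ 9, rhs ≡ 2 → off.

0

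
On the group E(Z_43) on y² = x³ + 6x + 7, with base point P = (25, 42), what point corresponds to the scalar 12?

Double-and-add on 12 = (1100)₂. Start with P = (25, 42) for the leading 1-bit.
double: tangent at (25, 42): λ = (3·25² + 6)/(2·42) ≡ 32/41. 41⁻¹ ≡ 21 (mod 43) since 41·21 = 861 ≡ 1, so λ ≡ 32·21 ≡ 27.
  x = λ² - 25 - 25 = 729 - 50 ≡ 34; y = λ·(25 - 34) - 42 ≡ 16. → (34, 16)
add P: (34, 16) + (25, 42). λ = (42 - 16)/(25 - 34) ≡ 26/34 mod 43. 34⁻¹ ≡ 19 (mod 43), so λ ≡ 21.
  x = λ² - 34 - 25 = 441 - 59 ≡ 38; y = λ·(34 - 38) - 16 ≡ 29. → (38, 29)
double: tangent at (38, 29): λ = (3·38² + 6)/(2·29) ≡ 38/15. 15⁻¹ ≡ 23 (mod 43) since 15·23 = 345 ≡ 1, so λ ≡ 38·23 ≡ 14.
  x = λ² - 38 - 38 = 196 - 76 ≡ 34; y = λ·(38 - 34) - 29 ≡ 27. → (34, 27)
double: tangent at (34, 27): λ = (3·34² + 6)/(2·27) ≡ 34/11. 11⁻¹ ≡ 4 (mod 43), so λ ≡ 34·4 ≡ 7.
  x = λ² - 34 - 34 = 49 - 68 ≡ 24; y = λ·(34 - 24) - 27 ≡ 0. → (24, 0)

(24, 0)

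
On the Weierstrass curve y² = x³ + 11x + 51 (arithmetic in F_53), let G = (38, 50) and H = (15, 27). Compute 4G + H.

(32, 24)

First 4G:
Repeated addition: build up to 4G.
2G: tangent at (38, 50): λ = (3·38² + 11)/(2·50) ≡ 50/47. 47⁻¹ ≡ 44 (mod 53) since 47·44 = 2068 ≡ 1, so λ ≡ 50·44 ≡ 27.
  x = λ² - 38 - 38 = 729 - 76 ≡ 17; y = λ·(38 - 17) - 50 ≡ 40. → (17, 40)
3G: (17, 40) + (38, 50). λ = (50 - 40)/(38 - 17) ≡ 10/21 mod 53. 21⁻¹ ≡ 48 (mod 53) since 21·48 = 1008 ≡ 1, so λ ≡ 3.
  x = λ² - 17 - 38 = 9 - 55 ≡ 7; y = λ·(17 - 7) - 40 ≡ 43. → (7, 43)
4G: (7, 43) + (38, 50). λ = (50 - 43)/(38 - 7) ≡ 7/31 mod 53. 31⁻¹ ≡ 12 (mod 53) since 31·12 = 372 ≡ 1, so λ ≡ 31.
  x = λ² - 7 - 38 = 961 - 45 ≡ 15; y = λ·(7 - 15) - 43 ≡ 27. → (15, 27)
4G = (15, 27).
Finally 4G + H:
tangent at (15, 27): λ = (3·15² + 11)/(2·27) ≡ 50/1. 1⁻¹ ≡ 1 (mod 53), so λ ≡ 50·1 ≡ 50.
  x = λ² - 15 - 15 = 2500 - 30 ≡ 32; y = λ·(15 - 32) - 27 ≡ 24. → (32, 24)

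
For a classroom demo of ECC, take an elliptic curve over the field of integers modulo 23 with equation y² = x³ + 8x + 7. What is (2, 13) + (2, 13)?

(20, 5)

tangent at (2, 13): λ = (3·2² + 8)/(2·13) ≡ 20/3. 3⁻¹ ≡ 8 (mod 23) since 3·8 = 24 ≡ 1, so λ ≡ 20·8 ≡ 22.
  x = λ² - 2 - 2 = 484 - 4 ≡ 20; y = λ·(2 - 20) - 13 ≡ 5. → (20, 5)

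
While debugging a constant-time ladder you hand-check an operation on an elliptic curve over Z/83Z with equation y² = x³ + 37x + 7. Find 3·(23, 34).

(75, 19)

Write P = (23, 34).
Repeated addition: build up to 3P.
2P: tangent at (23, 34): λ = (3·23² + 37)/(2·34) ≡ 47/68. 68⁻¹ ≡ 11 (mod 83) since 68·11 = 748 ≡ 1, so λ ≡ 47·11 ≡ 19.
  x = λ² - 23 - 23 = 361 - 46 ≡ 66; y = λ·(23 - 66) - 34 ≡ 62. → (66, 62)
3P: (66, 62) + (23, 34). λ = (34 - 62)/(23 - 66) ≡ 55/40 mod 83. 40⁻¹ ≡ 27 (mod 83) since 40·27 = 1080 ≡ 1, so λ ≡ 74.
  x = λ² - 66 - 23 = 5476 - 89 ≡ 75; y = λ·(66 - 75) - 62 ≡ 19. → (75, 19)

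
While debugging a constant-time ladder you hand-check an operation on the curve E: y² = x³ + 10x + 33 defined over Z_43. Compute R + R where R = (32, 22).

tangent at (32, 22): λ = (3·32² + 10)/(2·22) ≡ 29/1. 1⁻¹ ≡ 1 (mod 43), so λ ≡ 29·1 ≡ 29.
  x = λ² - 32 - 32 = 841 - 64 ≡ 3; y = λ·(32 - 3) - 22 ≡ 2. → (3, 2)

(3, 2)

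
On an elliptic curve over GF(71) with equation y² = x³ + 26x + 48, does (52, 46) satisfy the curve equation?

no

y² = 46² ≡ 57; x³ + 26x + 48 = 142008 ≡ 8 (mod 71). 57 ≠ 8.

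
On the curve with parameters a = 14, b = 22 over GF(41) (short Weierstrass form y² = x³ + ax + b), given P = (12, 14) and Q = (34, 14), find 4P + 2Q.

First 4P:
Double-and-add on 4 = (100)₂. Start with P = (12, 14) for the leading 1-bit.
double: tangent at (12, 14): λ = (3·12² + 14)/(2·14) ≡ 36/28. 28⁻¹ ≡ 22 (mod 41), so λ ≡ 36·22 ≡ 13.
  x = λ² - 12 - 12 = 169 - 24 ≡ 22; y = λ·(12 - 22) - 14 ≡ 20. → (22, 20)
double: tangent at (22, 20): λ = (3·22² + 14)/(2·20) ≡ 31/40. 40⁻¹ ≡ 40 (mod 41), so λ ≡ 31·40 ≡ 10.
  x = λ² - 22 - 22 = 100 - 44 ≡ 15; y = λ·(22 - 15) - 20 ≡ 9. → (15, 9)
4P = (15, 9).
Next 2Q:
Repeated addition: build up to 2Q.
2Q: tangent at (34, 14): λ = (3·34² + 14)/(2·14) ≡ 38/28. 28⁻¹ ≡ 22 (mod 41), so λ ≡ 38·22 ≡ 16.
  x = λ² - 34 - 34 = 256 - 68 ≡ 24; y = λ·(34 - 24) - 14 ≡ 23. → (24, 23)
2Q = (24, 23).
Finally 4P + 2Q:
(15, 9) + (24, 23). λ = (23 - 9)/(24 - 15) ≡ 14/9 mod 41. 9⁻¹ ≡ 32 (mod 41), so λ ≡ 38.
  x = λ² - 15 - 24 = 1444 - 39 ≡ 11; y = λ·(15 - 11) - 9 ≡ 20. → (11, 20)

(11, 20)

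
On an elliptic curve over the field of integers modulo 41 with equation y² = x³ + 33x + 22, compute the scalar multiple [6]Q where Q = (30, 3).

(24, 1)

Double-and-add on 6 = (110)₂. Start with Q = (30, 3) for the leading 1-bit.
double: tangent at (30, 3): λ = (3·30² + 33)/(2·3) ≡ 27/6. 6⁻¹ ≡ 7 (mod 41), so λ ≡ 27·7 ≡ 25.
  x = λ² - 30 - 30 = 625 - 60 ≡ 32; y = λ·(30 - 32) - 3 ≡ 29. → (32, 29)
add Q: (32, 29) + (30, 3). λ = (3 - 29)/(30 - 32) ≡ 15/39 mod 41. 39⁻¹ ≡ 20 (mod 41), so λ ≡ 13.
  x = λ² - 32 - 30 = 169 - 62 ≡ 25; y = λ·(32 - 25) - 29 ≡ 21. → (25, 21)
double: tangent at (25, 21): λ = (3·25² + 33)/(2·21) ≡ 22/1. 1⁻¹ ≡ 1 (mod 41) since 1·1 = 1 ≡ 1, so λ ≡ 22·1 ≡ 22.
  x = λ² - 25 - 25 = 484 - 50 ≡ 24; y = λ·(25 - 24) - 21 ≡ 1. → (24, 1)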